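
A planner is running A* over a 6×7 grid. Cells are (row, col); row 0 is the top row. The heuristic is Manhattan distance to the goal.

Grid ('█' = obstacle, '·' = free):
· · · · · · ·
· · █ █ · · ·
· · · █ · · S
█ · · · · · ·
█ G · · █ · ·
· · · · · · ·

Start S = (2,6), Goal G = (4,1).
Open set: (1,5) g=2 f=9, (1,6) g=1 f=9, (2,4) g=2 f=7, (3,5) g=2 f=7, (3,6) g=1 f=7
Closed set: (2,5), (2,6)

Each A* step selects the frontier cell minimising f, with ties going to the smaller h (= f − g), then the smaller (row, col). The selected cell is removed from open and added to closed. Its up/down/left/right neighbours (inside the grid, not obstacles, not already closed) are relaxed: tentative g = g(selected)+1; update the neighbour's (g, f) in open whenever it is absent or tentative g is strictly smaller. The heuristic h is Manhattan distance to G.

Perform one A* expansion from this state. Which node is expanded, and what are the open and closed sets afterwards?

step 1: expand (2,4) (f=7, h=5) → closed; open now [(1,4) g=3 f=9, (1,5) g=2 f=9, (1,6) g=1 f=9, (3,4) g=3 f=7, (3,5) g=2 f=7, (3,6) g=1 f=7]

expanded=(2,4); open=[(1,4) g=3 f=9, (1,5) g=2 f=9, (1,6) g=1 f=9, (3,4) g=3 f=7, (3,5) g=2 f=7, (3,6) g=1 f=7]; closed=[(2,4), (2,5), (2,6)]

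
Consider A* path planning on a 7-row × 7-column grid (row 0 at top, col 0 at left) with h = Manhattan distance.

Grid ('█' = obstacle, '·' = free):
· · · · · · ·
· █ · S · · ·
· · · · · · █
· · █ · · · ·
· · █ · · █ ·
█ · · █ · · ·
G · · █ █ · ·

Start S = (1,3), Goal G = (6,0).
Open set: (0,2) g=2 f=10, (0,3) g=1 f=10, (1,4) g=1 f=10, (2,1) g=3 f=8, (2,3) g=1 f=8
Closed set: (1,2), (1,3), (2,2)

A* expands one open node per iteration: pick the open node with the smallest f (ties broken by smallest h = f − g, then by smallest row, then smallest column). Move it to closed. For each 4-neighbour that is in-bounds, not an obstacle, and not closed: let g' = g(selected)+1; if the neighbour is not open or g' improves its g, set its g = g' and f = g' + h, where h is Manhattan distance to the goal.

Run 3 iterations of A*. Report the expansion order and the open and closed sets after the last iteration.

step 1: expand (2,1) (f=8, h=5) → closed; open now [(0,2) g=2 f=10, (0,3) g=1 f=10, (1,4) g=1 f=10, (2,0) g=4 f=8, (2,3) g=1 f=8, (3,1) g=4 f=8]
step 2: expand (2,0) (f=8, h=4) → closed; open now [(0,2) g=2 f=10, (0,3) g=1 f=10, (1,0) g=5 f=10, (1,4) g=1 f=10, (2,3) g=1 f=8, (3,0) g=5 f=8, (3,1) g=4 f=8]
step 3: expand (3,0) (f=8, h=3) → closed; open now [(0,2) g=2 f=10, (0,3) g=1 f=10, (1,0) g=5 f=10, (1,4) g=1 f=10, (2,3) g=1 f=8, (3,1) g=4 f=8, (4,0) g=6 f=8]

order=[(2,1) → (2,0) → (3,0)]; open=[(0,2) g=2 f=10, (0,3) g=1 f=10, (1,0) g=5 f=10, (1,4) g=1 f=10, (2,3) g=1 f=8, (3,1) g=4 f=8, (4,0) g=6 f=8]; closed=[(1,2), (1,3), (2,0), (2,1), (2,2), (3,0)]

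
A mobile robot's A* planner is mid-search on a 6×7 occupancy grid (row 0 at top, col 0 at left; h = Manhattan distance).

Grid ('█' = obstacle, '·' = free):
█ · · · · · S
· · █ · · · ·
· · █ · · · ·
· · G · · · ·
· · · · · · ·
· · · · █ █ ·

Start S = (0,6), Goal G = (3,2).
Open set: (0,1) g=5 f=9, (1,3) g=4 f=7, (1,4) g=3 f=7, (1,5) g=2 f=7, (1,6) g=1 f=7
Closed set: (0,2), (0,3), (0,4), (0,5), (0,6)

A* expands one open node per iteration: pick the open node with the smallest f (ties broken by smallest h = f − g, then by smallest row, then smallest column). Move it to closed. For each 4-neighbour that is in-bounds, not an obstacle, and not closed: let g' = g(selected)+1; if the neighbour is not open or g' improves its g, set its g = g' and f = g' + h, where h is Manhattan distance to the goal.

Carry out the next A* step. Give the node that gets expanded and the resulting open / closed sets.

step 1: expand (1,3) (f=7, h=3) → closed; open now [(0,1) g=5 f=9, (1,4) g=3 f=7, (1,5) g=2 f=7, (1,6) g=1 f=7, (2,3) g=5 f=7]

expanded=(1,3); open=[(0,1) g=5 f=9, (1,4) g=3 f=7, (1,5) g=2 f=7, (1,6) g=1 f=7, (2,3) g=5 f=7]; closed=[(0,2), (0,3), (0,4), (0,5), (0,6), (1,3)]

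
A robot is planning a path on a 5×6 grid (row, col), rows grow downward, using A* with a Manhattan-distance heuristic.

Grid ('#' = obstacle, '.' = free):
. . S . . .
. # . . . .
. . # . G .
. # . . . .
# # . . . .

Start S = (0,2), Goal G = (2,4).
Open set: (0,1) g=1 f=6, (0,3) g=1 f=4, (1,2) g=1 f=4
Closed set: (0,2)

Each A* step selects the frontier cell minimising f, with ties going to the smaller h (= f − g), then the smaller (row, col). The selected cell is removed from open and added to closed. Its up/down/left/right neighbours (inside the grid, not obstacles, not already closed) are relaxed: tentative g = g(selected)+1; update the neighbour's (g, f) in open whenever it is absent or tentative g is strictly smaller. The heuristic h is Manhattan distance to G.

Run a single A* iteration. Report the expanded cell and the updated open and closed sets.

step 1: expand (0,3) (f=4, h=3) → closed; open now [(0,1) g=1 f=6, (0,4) g=2 f=4, (1,2) g=1 f=4, (1,3) g=2 f=4]

expanded=(0,3); open=[(0,1) g=1 f=6, (0,4) g=2 f=4, (1,2) g=1 f=4, (1,3) g=2 f=4]; closed=[(0,2), (0,3)]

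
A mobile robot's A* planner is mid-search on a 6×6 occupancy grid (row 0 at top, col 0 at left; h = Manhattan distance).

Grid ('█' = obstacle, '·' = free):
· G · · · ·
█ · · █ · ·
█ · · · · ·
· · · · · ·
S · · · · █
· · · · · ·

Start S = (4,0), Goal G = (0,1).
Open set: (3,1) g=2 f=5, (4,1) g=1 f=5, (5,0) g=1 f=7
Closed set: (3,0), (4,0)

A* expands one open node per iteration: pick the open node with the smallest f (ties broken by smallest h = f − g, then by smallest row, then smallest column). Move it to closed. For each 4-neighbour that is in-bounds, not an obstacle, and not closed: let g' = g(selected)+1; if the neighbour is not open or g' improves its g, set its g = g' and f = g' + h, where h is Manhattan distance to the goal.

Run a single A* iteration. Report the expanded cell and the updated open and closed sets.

expanded=(3,1); open=[(2,1) g=3 f=5, (3,2) g=3 f=7, (4,1) g=1 f=5, (5,0) g=1 f=7]; closed=[(3,0), (3,1), (4,0)]

step 1: expand (3,1) (f=5, h=3) → closed; open now [(2,1) g=3 f=5, (3,2) g=3 f=7, (4,1) g=1 f=5, (5,0) g=1 f=7]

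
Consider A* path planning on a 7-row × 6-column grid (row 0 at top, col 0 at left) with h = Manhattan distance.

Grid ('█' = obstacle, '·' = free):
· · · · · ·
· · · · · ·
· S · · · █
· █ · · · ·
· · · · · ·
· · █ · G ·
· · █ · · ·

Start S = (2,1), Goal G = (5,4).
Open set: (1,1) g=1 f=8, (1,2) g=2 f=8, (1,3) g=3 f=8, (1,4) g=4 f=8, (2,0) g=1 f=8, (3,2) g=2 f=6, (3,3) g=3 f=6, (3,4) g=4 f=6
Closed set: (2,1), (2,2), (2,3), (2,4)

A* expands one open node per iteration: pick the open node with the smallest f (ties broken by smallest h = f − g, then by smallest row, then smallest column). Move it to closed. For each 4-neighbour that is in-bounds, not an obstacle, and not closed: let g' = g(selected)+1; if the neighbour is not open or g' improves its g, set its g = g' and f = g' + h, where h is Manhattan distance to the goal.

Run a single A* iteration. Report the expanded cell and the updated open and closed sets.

step 1: expand (3,4) (f=6, h=2) → closed; open now [(1,1) g=1 f=8, (1,2) g=2 f=8, (1,3) g=3 f=8, (1,4) g=4 f=8, (2,0) g=1 f=8, (3,2) g=2 f=6, (3,3) g=3 f=6, (3,5) g=5 f=8, (4,4) g=5 f=6]

expanded=(3,4); open=[(1,1) g=1 f=8, (1,2) g=2 f=8, (1,3) g=3 f=8, (1,4) g=4 f=8, (2,0) g=1 f=8, (3,2) g=2 f=6, (3,3) g=3 f=6, (3,5) g=5 f=8, (4,4) g=5 f=6]; closed=[(2,1), (2,2), (2,3), (2,4), (3,4)]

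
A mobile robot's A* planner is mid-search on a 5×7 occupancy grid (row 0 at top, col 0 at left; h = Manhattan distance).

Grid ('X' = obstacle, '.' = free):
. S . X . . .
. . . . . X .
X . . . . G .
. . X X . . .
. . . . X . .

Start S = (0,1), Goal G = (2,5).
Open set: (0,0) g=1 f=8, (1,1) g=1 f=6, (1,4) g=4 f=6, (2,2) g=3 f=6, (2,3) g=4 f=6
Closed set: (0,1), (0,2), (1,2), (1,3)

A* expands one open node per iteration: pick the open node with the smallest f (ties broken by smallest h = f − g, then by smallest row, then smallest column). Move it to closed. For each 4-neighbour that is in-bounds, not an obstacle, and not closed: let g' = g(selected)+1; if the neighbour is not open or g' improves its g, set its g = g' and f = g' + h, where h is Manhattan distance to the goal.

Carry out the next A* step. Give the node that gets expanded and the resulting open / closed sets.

expanded=(1,4); open=[(0,0) g=1 f=8, (0,4) g=5 f=8, (1,1) g=1 f=6, (2,2) g=3 f=6, (2,3) g=4 f=6, (2,4) g=5 f=6]; closed=[(0,1), (0,2), (1,2), (1,3), (1,4)]

step 1: expand (1,4) (f=6, h=2) → closed; open now [(0,0) g=1 f=8, (0,4) g=5 f=8, (1,1) g=1 f=6, (2,2) g=3 f=6, (2,3) g=4 f=6, (2,4) g=5 f=6]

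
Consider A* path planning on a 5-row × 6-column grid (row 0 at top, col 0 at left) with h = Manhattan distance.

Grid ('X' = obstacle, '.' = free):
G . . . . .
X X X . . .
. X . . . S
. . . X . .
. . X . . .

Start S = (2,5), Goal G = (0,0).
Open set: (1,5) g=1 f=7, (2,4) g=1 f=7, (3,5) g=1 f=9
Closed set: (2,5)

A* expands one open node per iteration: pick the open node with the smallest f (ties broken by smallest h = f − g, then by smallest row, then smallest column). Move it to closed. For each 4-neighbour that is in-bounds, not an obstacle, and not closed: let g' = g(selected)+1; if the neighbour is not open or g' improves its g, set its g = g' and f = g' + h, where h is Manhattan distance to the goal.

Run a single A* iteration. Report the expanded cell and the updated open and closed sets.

step 1: expand (1,5) (f=7, h=6) → closed; open now [(0,5) g=2 f=7, (1,4) g=2 f=7, (2,4) g=1 f=7, (3,5) g=1 f=9]

expanded=(1,5); open=[(0,5) g=2 f=7, (1,4) g=2 f=7, (2,4) g=1 f=7, (3,5) g=1 f=9]; closed=[(1,5), (2,5)]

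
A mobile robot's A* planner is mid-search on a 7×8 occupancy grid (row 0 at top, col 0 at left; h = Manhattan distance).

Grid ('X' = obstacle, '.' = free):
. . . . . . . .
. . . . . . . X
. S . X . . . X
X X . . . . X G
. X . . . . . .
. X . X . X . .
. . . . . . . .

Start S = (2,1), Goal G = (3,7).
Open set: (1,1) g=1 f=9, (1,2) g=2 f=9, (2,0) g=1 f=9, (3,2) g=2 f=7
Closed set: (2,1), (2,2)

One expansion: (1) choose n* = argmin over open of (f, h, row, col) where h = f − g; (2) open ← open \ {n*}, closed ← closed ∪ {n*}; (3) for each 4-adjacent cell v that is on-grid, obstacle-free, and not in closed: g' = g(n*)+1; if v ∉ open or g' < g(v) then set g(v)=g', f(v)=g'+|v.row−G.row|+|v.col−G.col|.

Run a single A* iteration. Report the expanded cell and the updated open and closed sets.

step 1: expand (3,2) (f=7, h=5) → closed; open now [(1,1) g=1 f=9, (1,2) g=2 f=9, (2,0) g=1 f=9, (3,3) g=3 f=7, (4,2) g=3 f=9]

expanded=(3,2); open=[(1,1) g=1 f=9, (1,2) g=2 f=9, (2,0) g=1 f=9, (3,3) g=3 f=7, (4,2) g=3 f=9]; closed=[(2,1), (2,2), (3,2)]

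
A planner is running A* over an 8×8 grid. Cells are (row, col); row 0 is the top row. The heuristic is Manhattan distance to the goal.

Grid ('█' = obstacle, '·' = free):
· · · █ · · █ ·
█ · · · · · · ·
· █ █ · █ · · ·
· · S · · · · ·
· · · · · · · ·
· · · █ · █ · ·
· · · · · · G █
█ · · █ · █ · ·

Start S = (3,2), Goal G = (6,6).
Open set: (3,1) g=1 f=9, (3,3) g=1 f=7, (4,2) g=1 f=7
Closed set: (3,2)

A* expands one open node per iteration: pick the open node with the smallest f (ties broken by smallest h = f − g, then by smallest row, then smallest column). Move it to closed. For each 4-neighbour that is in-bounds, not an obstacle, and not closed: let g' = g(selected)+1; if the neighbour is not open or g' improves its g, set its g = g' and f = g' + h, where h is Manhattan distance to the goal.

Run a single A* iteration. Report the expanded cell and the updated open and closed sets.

step 1: expand (3,3) (f=7, h=6) → closed; open now [(2,3) g=2 f=9, (3,1) g=1 f=9, (3,4) g=2 f=7, (4,2) g=1 f=7, (4,3) g=2 f=7]

expanded=(3,3); open=[(2,3) g=2 f=9, (3,1) g=1 f=9, (3,4) g=2 f=7, (4,2) g=1 f=7, (4,3) g=2 f=7]; closed=[(3,2), (3,3)]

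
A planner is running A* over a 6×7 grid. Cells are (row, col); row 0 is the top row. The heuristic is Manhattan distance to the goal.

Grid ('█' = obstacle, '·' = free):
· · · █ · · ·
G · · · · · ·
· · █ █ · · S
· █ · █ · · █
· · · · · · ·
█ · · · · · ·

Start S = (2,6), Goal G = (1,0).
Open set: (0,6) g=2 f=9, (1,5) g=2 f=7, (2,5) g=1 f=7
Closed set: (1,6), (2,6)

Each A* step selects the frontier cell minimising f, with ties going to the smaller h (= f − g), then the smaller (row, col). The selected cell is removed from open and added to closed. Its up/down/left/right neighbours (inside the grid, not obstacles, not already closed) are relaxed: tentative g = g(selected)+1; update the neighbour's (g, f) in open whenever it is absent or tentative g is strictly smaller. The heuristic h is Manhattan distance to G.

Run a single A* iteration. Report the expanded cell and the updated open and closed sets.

expanded=(1,5); open=[(0,5) g=3 f=9, (0,6) g=2 f=9, (1,4) g=3 f=7, (2,5) g=1 f=7]; closed=[(1,5), (1,6), (2,6)]

step 1: expand (1,5) (f=7, h=5) → closed; open now [(0,5) g=3 f=9, (0,6) g=2 f=9, (1,4) g=3 f=7, (2,5) g=1 f=7]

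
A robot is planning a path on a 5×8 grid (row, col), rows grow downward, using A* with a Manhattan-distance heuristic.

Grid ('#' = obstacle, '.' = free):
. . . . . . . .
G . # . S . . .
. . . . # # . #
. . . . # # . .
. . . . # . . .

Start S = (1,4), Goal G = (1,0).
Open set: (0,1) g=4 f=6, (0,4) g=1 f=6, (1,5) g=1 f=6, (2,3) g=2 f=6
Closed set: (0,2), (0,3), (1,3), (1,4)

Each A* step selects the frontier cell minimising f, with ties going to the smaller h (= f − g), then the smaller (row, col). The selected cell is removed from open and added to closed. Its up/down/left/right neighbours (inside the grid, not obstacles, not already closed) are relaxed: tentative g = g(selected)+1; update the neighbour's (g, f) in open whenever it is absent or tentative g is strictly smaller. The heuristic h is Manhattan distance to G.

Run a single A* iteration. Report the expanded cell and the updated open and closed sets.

step 1: expand (0,1) (f=6, h=2) → closed; open now [(0,0) g=5 f=6, (0,4) g=1 f=6, (1,1) g=5 f=6, (1,5) g=1 f=6, (2,3) g=2 f=6]

expanded=(0,1); open=[(0,0) g=5 f=6, (0,4) g=1 f=6, (1,1) g=5 f=6, (1,5) g=1 f=6, (2,3) g=2 f=6]; closed=[(0,1), (0,2), (0,3), (1,3), (1,4)]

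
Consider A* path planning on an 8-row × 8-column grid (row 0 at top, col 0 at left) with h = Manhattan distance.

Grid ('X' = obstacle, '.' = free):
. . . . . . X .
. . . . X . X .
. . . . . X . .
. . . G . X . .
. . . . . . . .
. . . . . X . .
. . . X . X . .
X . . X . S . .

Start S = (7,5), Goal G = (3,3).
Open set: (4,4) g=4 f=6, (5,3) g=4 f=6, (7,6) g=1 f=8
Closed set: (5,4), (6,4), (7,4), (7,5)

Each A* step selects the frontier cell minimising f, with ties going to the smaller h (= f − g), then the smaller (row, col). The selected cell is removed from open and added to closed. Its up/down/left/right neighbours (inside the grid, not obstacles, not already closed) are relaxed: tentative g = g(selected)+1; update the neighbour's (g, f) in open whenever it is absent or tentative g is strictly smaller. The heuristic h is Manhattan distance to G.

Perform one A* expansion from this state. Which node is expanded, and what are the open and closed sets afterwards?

expanded=(4,4); open=[(3,4) g=5 f=6, (4,3) g=5 f=6, (4,5) g=5 f=8, (5,3) g=4 f=6, (7,6) g=1 f=8]; closed=[(4,4), (5,4), (6,4), (7,4), (7,5)]

step 1: expand (4,4) (f=6, h=2) → closed; open now [(3,4) g=5 f=6, (4,3) g=5 f=6, (4,5) g=5 f=8, (5,3) g=4 f=6, (7,6) g=1 f=8]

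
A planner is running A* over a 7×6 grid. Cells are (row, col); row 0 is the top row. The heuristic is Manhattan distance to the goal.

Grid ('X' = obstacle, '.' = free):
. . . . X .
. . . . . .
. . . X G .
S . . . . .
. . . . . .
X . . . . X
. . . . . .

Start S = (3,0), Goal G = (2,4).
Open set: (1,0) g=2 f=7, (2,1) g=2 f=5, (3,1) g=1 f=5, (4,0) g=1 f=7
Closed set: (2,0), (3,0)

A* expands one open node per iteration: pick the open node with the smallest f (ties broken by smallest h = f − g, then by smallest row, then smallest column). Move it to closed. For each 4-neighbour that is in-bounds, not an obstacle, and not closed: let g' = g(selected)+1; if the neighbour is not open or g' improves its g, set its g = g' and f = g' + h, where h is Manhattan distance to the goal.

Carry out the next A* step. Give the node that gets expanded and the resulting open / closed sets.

expanded=(2,1); open=[(1,0) g=2 f=7, (1,1) g=3 f=7, (2,2) g=3 f=5, (3,1) g=1 f=5, (4,0) g=1 f=7]; closed=[(2,0), (2,1), (3,0)]

step 1: expand (2,1) (f=5, h=3) → closed; open now [(1,0) g=2 f=7, (1,1) g=3 f=7, (2,2) g=3 f=5, (3,1) g=1 f=5, (4,0) g=1 f=7]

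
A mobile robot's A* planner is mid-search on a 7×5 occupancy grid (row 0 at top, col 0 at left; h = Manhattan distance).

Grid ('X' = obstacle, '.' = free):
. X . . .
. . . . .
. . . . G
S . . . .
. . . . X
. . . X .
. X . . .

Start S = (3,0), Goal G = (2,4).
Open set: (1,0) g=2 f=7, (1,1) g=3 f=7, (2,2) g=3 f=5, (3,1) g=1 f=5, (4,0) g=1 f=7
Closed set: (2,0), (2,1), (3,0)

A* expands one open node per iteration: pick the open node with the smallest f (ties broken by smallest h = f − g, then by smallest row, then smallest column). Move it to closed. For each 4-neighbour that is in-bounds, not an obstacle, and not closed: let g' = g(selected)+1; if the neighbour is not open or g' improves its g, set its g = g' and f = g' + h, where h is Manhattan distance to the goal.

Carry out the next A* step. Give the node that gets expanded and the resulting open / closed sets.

expanded=(2,2); open=[(1,0) g=2 f=7, (1,1) g=3 f=7, (1,2) g=4 f=7, (2,3) g=4 f=5, (3,1) g=1 f=5, (3,2) g=4 f=7, (4,0) g=1 f=7]; closed=[(2,0), (2,1), (2,2), (3,0)]

step 1: expand (2,2) (f=5, h=2) → closed; open now [(1,0) g=2 f=7, (1,1) g=3 f=7, (1,2) g=4 f=7, (2,3) g=4 f=5, (3,1) g=1 f=5, (3,2) g=4 f=7, (4,0) g=1 f=7]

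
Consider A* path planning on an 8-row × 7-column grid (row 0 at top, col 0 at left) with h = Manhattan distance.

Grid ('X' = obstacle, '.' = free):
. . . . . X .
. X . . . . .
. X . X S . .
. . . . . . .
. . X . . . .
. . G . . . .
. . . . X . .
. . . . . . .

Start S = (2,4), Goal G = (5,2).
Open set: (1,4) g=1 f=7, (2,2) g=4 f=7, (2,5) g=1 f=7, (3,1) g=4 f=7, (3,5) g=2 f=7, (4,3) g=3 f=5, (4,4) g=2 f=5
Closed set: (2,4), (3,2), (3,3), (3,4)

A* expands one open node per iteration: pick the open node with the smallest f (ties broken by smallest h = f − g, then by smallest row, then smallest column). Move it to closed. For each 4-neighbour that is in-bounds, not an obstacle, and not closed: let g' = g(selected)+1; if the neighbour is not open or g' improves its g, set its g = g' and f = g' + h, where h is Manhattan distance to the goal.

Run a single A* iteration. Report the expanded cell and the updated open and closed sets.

step 1: expand (4,3) (f=5, h=2) → closed; open now [(1,4) g=1 f=7, (2,2) g=4 f=7, (2,5) g=1 f=7, (3,1) g=4 f=7, (3,5) g=2 f=7, (4,4) g=2 f=5, (5,3) g=4 f=5]

expanded=(4,3); open=[(1,4) g=1 f=7, (2,2) g=4 f=7, (2,5) g=1 f=7, (3,1) g=4 f=7, (3,5) g=2 f=7, (4,4) g=2 f=5, (5,3) g=4 f=5]; closed=[(2,4), (3,2), (3,3), (3,4), (4,3)]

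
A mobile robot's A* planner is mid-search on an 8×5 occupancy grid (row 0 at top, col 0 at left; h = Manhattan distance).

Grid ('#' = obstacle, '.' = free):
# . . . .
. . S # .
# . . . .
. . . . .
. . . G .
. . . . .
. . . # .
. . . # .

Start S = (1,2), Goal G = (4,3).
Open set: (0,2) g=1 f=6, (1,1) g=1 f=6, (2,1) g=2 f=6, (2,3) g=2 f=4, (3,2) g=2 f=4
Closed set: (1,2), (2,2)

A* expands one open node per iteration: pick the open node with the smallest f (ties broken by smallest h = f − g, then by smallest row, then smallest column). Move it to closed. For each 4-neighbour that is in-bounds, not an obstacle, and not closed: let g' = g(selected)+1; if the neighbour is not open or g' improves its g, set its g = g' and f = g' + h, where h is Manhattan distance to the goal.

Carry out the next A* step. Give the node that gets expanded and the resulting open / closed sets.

step 1: expand (2,3) (f=4, h=2) → closed; open now [(0,2) g=1 f=6, (1,1) g=1 f=6, (2,1) g=2 f=6, (2,4) g=3 f=6, (3,2) g=2 f=4, (3,3) g=3 f=4]

expanded=(2,3); open=[(0,2) g=1 f=6, (1,1) g=1 f=6, (2,1) g=2 f=6, (2,4) g=3 f=6, (3,2) g=2 f=4, (3,3) g=3 f=4]; closed=[(1,2), (2,2), (2,3)]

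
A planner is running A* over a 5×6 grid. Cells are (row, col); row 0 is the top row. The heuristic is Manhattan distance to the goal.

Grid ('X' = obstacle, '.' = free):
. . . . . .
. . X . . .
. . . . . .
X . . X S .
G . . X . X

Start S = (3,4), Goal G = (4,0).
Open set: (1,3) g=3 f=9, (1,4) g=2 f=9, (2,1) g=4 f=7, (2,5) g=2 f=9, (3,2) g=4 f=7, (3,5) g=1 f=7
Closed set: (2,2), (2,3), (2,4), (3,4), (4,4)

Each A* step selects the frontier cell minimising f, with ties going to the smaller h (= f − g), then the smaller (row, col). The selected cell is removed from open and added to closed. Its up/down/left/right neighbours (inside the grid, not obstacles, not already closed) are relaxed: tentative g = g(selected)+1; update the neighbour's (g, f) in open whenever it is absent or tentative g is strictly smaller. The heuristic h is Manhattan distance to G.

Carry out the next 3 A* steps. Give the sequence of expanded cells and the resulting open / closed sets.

order=[(2,1) → (2,0) → (3,1)]; open=[(1,0) g=6 f=9, (1,1) g=5 f=9, (1,3) g=3 f=9, (1,4) g=2 f=9, (2,5) g=2 f=9, (3,2) g=4 f=7, (3,5) g=1 f=7, (4,1) g=6 f=7]; closed=[(2,0), (2,1), (2,2), (2,3), (2,4), (3,1), (3,4), (4,4)]

step 1: expand (2,1) (f=7, h=3) → closed; open now [(1,1) g=5 f=9, (1,3) g=3 f=9, (1,4) g=2 f=9, (2,0) g=5 f=7, (2,5) g=2 f=9, (3,1) g=5 f=7, (3,2) g=4 f=7, (3,5) g=1 f=7]
step 2: expand (2,0) (f=7, h=2) → closed; open now [(1,0) g=6 f=9, (1,1) g=5 f=9, (1,3) g=3 f=9, (1,4) g=2 f=9, (2,5) g=2 f=9, (3,1) g=5 f=7, (3,2) g=4 f=7, (3,5) g=1 f=7]
step 3: expand (3,1) (f=7, h=2) → closed; open now [(1,0) g=6 f=9, (1,1) g=5 f=9, (1,3) g=3 f=9, (1,4) g=2 f=9, (2,5) g=2 f=9, (3,2) g=4 f=7, (3,5) g=1 f=7, (4,1) g=6 f=7]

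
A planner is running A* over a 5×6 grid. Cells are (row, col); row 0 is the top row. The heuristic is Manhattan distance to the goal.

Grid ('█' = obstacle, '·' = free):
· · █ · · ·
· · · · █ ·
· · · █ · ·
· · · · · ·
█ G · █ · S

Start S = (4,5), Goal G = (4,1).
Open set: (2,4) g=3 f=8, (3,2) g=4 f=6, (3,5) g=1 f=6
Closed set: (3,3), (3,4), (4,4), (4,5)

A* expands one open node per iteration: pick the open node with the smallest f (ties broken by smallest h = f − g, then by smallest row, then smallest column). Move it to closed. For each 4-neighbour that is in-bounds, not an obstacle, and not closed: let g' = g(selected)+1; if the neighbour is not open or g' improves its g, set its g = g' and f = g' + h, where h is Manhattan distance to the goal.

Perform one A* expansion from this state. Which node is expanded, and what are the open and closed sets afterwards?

step 1: expand (3,2) (f=6, h=2) → closed; open now [(2,2) g=5 f=8, (2,4) g=3 f=8, (3,1) g=5 f=6, (3,5) g=1 f=6, (4,2) g=5 f=6]

expanded=(3,2); open=[(2,2) g=5 f=8, (2,4) g=3 f=8, (3,1) g=5 f=6, (3,5) g=1 f=6, (4,2) g=5 f=6]; closed=[(3,2), (3,3), (3,4), (4,4), (4,5)]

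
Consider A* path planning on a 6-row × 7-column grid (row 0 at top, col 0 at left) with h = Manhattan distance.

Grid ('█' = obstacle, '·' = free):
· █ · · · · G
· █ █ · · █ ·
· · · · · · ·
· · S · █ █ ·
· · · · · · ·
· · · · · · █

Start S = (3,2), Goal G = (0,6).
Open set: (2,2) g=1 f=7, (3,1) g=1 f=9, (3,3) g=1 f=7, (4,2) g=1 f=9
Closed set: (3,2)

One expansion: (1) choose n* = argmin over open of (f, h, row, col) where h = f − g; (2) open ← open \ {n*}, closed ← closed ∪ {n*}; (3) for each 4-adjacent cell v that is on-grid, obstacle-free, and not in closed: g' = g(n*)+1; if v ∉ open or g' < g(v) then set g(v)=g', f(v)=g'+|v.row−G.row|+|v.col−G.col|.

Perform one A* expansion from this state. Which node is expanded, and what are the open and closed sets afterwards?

expanded=(2,2); open=[(2,1) g=2 f=9, (2,3) g=2 f=7, (3,1) g=1 f=9, (3,3) g=1 f=7, (4,2) g=1 f=9]; closed=[(2,2), (3,2)]

step 1: expand (2,2) (f=7, h=6) → closed; open now [(2,1) g=2 f=9, (2,3) g=2 f=7, (3,1) g=1 f=9, (3,3) g=1 f=7, (4,2) g=1 f=9]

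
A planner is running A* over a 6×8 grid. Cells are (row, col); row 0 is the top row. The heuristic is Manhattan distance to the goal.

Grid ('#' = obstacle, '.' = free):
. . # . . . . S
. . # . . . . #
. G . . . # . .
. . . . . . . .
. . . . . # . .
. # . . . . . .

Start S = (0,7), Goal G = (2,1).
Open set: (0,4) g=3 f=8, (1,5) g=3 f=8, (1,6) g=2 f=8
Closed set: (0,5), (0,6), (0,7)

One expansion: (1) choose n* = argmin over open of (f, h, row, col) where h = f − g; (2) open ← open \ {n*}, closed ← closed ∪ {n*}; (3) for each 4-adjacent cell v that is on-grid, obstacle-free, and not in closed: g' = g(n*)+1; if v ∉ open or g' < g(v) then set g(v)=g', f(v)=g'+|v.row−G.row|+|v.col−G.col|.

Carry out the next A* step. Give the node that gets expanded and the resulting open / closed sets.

expanded=(0,4); open=[(0,3) g=4 f=8, (1,4) g=4 f=8, (1,5) g=3 f=8, (1,6) g=2 f=8]; closed=[(0,4), (0,5), (0,6), (0,7)]

step 1: expand (0,4) (f=8, h=5) → closed; open now [(0,3) g=4 f=8, (1,4) g=4 f=8, (1,5) g=3 f=8, (1,6) g=2 f=8]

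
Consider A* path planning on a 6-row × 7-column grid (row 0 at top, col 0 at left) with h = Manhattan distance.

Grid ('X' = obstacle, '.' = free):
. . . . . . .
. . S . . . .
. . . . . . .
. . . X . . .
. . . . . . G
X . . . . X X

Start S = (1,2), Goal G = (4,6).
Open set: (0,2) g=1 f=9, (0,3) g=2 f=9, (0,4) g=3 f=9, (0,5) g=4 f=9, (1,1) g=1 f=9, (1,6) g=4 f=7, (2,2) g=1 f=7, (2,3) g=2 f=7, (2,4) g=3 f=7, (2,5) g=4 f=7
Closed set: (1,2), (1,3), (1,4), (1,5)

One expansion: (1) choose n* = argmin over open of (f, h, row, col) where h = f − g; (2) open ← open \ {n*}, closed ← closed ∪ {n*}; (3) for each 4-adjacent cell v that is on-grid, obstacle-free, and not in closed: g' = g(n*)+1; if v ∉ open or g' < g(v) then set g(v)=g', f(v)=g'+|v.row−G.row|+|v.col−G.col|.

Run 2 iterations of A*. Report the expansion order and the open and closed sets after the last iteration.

step 1: expand (1,6) (f=7, h=3) → closed; open now [(0,2) g=1 f=9, (0,3) g=2 f=9, (0,4) g=3 f=9, (0,5) g=4 f=9, (0,6) g=5 f=9, (1,1) g=1 f=9, (2,2) g=1 f=7, (2,3) g=2 f=7, (2,4) g=3 f=7, (2,5) g=4 f=7, (2,6) g=5 f=7]
step 2: expand (2,6) (f=7, h=2) → closed; open now [(0,2) g=1 f=9, (0,3) g=2 f=9, (0,4) g=3 f=9, (0,5) g=4 f=9, (0,6) g=5 f=9, (1,1) g=1 f=9, (2,2) g=1 f=7, (2,3) g=2 f=7, (2,4) g=3 f=7, (2,5) g=4 f=7, (3,6) g=6 f=7]

order=[(1,6) → (2,6)]; open=[(0,2) g=1 f=9, (0,3) g=2 f=9, (0,4) g=3 f=9, (0,5) g=4 f=9, (0,6) g=5 f=9, (1,1) g=1 f=9, (2,2) g=1 f=7, (2,3) g=2 f=7, (2,4) g=3 f=7, (2,5) g=4 f=7, (3,6) g=6 f=7]; closed=[(1,2), (1,3), (1,4), (1,5), (1,6), (2,6)]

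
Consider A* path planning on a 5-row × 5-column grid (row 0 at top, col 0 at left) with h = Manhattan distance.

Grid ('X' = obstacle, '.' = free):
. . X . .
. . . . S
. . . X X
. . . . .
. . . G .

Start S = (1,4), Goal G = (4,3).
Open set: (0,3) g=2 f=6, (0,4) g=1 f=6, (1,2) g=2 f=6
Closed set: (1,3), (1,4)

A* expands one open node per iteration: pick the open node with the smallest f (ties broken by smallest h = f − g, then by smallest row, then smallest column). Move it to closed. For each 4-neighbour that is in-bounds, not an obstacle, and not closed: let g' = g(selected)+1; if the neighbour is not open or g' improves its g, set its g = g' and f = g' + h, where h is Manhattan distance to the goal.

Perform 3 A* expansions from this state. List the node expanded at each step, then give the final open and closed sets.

step 1: expand (0,3) (f=6, h=4) → closed; open now [(0,4) g=1 f=6, (1,2) g=2 f=6]
step 2: expand (1,2) (f=6, h=4) → closed; open now [(0,4) g=1 f=6, (1,1) g=3 f=8, (2,2) g=3 f=6]
step 3: expand (2,2) (f=6, h=3) → closed; open now [(0,4) g=1 f=6, (1,1) g=3 f=8, (2,1) g=4 f=8, (3,2) g=4 f=6]

order=[(0,3) → (1,2) → (2,2)]; open=[(0,4) g=1 f=6, (1,1) g=3 f=8, (2,1) g=4 f=8, (3,2) g=4 f=6]; closed=[(0,3), (1,2), (1,3), (1,4), (2,2)]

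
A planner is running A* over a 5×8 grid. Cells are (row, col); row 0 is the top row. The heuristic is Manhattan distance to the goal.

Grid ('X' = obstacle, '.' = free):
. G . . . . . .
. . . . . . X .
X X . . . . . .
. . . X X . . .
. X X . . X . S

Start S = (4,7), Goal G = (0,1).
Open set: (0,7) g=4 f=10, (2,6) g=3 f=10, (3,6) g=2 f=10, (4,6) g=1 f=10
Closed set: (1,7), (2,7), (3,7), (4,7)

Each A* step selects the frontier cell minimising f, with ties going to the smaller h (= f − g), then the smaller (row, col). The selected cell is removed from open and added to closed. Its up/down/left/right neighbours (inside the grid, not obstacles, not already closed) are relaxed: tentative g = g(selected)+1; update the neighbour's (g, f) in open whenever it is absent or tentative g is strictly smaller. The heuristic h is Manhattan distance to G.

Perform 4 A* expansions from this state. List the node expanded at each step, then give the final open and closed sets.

step 1: expand (0,7) (f=10, h=6) → closed; open now [(0,6) g=5 f=10, (2,6) g=3 f=10, (3,6) g=2 f=10, (4,6) g=1 f=10]
step 2: expand (0,6) (f=10, h=5) → closed; open now [(0,5) g=6 f=10, (2,6) g=3 f=10, (3,6) g=2 f=10, (4,6) g=1 f=10]
step 3: expand (0,5) (f=10, h=4) → closed; open now [(0,4) g=7 f=10, (1,5) g=7 f=12, (2,6) g=3 f=10, (3,6) g=2 f=10, (4,6) g=1 f=10]
step 4: expand (0,4) (f=10, h=3) → closed; open now [(0,3) g=8 f=10, (1,4) g=8 f=12, (1,5) g=7 f=12, (2,6) g=3 f=10, (3,6) g=2 f=10, (4,6) g=1 f=10]

order=[(0,7) → (0,6) → (0,5) → (0,4)]; open=[(0,3) g=8 f=10, (1,4) g=8 f=12, (1,5) g=7 f=12, (2,6) g=3 f=10, (3,6) g=2 f=10, (4,6) g=1 f=10]; closed=[(0,4), (0,5), (0,6), (0,7), (1,7), (2,7), (3,7), (4,7)]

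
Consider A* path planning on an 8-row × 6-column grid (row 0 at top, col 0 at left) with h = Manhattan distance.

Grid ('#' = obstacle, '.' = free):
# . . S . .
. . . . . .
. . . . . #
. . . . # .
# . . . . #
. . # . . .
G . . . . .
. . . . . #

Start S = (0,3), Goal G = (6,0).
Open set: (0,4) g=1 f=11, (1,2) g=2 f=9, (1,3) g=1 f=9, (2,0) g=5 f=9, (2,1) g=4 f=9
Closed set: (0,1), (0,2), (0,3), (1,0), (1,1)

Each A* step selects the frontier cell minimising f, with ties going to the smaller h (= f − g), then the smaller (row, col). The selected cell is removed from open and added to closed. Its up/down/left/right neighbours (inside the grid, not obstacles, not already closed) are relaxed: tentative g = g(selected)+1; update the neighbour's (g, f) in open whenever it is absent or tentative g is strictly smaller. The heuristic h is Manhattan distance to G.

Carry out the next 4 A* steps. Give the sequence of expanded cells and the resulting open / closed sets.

step 1: expand (2,0) (f=9, h=4) → closed; open now [(0,4) g=1 f=11, (1,2) g=2 f=9, (1,3) g=1 f=9, (2,1) g=4 f=9, (3,0) g=6 f=9]
step 2: expand (3,0) (f=9, h=3) → closed; open now [(0,4) g=1 f=11, (1,2) g=2 f=9, (1,3) g=1 f=9, (2,1) g=4 f=9, (3,1) g=7 f=11]
step 3: expand (2,1) (f=9, h=5) → closed; open now [(0,4) g=1 f=11, (1,2) g=2 f=9, (1,3) g=1 f=9, (2,2) g=5 f=11, (3,1) g=5 f=9]
step 4: expand (3,1) (f=9, h=4) → closed; open now [(0,4) g=1 f=11, (1,2) g=2 f=9, (1,3) g=1 f=9, (2,2) g=5 f=11, (3,2) g=6 f=11, (4,1) g=6 f=9]

order=[(2,0) → (3,0) → (2,1) → (3,1)]; open=[(0,4) g=1 f=11, (1,2) g=2 f=9, (1,3) g=1 f=9, (2,2) g=5 f=11, (3,2) g=6 f=11, (4,1) g=6 f=9]; closed=[(0,1), (0,2), (0,3), (1,0), (1,1), (2,0), (2,1), (3,0), (3,1)]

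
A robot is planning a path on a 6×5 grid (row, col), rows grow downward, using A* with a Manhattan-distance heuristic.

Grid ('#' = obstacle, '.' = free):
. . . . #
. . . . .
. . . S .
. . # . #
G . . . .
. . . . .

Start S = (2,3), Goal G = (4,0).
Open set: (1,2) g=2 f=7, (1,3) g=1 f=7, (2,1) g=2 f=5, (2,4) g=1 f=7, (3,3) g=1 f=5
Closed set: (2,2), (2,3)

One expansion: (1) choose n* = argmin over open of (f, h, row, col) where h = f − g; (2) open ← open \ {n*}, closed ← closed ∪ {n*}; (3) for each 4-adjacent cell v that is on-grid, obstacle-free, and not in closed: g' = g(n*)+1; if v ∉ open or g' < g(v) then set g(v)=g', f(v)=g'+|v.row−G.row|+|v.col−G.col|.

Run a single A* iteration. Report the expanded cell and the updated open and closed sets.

expanded=(2,1); open=[(1,1) g=3 f=7, (1,2) g=2 f=7, (1,3) g=1 f=7, (2,0) g=3 f=5, (2,4) g=1 f=7, (3,1) g=3 f=5, (3,3) g=1 f=5]; closed=[(2,1), (2,2), (2,3)]

step 1: expand (2,1) (f=5, h=3) → closed; open now [(1,1) g=3 f=7, (1,2) g=2 f=7, (1,3) g=1 f=7, (2,0) g=3 f=5, (2,4) g=1 f=7, (3,1) g=3 f=5, (3,3) g=1 f=5]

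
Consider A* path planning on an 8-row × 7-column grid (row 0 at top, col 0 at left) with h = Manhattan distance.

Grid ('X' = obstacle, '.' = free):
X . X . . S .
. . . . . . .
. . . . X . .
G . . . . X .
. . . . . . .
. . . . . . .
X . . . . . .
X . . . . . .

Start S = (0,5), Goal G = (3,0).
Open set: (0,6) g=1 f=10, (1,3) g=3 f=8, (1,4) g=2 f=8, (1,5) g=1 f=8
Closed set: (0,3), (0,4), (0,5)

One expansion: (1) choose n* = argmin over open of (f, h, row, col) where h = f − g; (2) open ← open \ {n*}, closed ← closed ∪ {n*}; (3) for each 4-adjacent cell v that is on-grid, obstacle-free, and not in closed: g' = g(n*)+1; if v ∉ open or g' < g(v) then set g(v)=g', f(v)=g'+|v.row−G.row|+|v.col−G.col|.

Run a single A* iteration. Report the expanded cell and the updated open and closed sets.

step 1: expand (1,3) (f=8, h=5) → closed; open now [(0,6) g=1 f=10, (1,2) g=4 f=8, (1,4) g=2 f=8, (1,5) g=1 f=8, (2,3) g=4 f=8]

expanded=(1,3); open=[(0,6) g=1 f=10, (1,2) g=4 f=8, (1,4) g=2 f=8, (1,5) g=1 f=8, (2,3) g=4 f=8]; closed=[(0,3), (0,4), (0,5), (1,3)]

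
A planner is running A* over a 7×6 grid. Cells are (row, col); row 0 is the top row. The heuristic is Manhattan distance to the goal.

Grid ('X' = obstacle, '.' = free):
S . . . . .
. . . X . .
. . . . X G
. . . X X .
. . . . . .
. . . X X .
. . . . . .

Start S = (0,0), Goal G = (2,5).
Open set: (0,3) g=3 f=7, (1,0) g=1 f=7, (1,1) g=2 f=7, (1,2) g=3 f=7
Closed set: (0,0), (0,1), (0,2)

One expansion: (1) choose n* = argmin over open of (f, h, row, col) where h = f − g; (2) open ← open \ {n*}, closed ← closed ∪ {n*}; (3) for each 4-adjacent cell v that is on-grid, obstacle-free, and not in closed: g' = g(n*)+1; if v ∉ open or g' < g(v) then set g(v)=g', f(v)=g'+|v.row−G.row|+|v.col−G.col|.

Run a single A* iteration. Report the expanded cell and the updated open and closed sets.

expanded=(0,3); open=[(0,4) g=4 f=7, (1,0) g=1 f=7, (1,1) g=2 f=7, (1,2) g=3 f=7]; closed=[(0,0), (0,1), (0,2), (0,3)]

step 1: expand (0,3) (f=7, h=4) → closed; open now [(0,4) g=4 f=7, (1,0) g=1 f=7, (1,1) g=2 f=7, (1,2) g=3 f=7]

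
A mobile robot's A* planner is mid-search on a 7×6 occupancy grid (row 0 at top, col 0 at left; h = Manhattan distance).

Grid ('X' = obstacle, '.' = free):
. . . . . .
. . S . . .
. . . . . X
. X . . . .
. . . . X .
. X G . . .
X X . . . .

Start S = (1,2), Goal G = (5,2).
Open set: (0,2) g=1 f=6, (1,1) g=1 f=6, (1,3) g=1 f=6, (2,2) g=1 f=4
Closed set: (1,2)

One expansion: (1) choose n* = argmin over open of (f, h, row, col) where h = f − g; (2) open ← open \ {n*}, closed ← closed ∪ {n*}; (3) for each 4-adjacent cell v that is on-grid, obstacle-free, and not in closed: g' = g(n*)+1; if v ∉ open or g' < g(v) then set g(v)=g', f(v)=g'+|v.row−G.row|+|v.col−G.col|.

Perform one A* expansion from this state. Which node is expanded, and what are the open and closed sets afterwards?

step 1: expand (2,2) (f=4, h=3) → closed; open now [(0,2) g=1 f=6, (1,1) g=1 f=6, (1,3) g=1 f=6, (2,1) g=2 f=6, (2,3) g=2 f=6, (3,2) g=2 f=4]

expanded=(2,2); open=[(0,2) g=1 f=6, (1,1) g=1 f=6, (1,3) g=1 f=6, (2,1) g=2 f=6, (2,3) g=2 f=6, (3,2) g=2 f=4]; closed=[(1,2), (2,2)]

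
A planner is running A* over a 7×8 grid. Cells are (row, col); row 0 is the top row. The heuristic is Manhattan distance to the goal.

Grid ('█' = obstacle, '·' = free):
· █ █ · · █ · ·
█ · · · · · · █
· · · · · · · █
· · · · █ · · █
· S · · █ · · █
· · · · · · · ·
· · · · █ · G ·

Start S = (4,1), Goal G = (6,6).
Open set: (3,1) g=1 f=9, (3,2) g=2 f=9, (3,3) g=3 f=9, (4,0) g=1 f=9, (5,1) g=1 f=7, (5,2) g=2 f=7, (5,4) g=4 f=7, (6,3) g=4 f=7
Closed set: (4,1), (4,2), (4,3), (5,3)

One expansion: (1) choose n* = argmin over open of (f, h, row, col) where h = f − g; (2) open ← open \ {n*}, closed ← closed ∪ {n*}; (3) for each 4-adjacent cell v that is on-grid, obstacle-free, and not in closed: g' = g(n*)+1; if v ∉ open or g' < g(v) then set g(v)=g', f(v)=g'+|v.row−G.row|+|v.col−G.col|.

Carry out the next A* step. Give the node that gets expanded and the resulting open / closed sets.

expanded=(5,4); open=[(3,1) g=1 f=9, (3,2) g=2 f=9, (3,3) g=3 f=9, (4,0) g=1 f=9, (5,1) g=1 f=7, (5,2) g=2 f=7, (5,5) g=5 f=7, (6,3) g=4 f=7]; closed=[(4,1), (4,2), (4,3), (5,3), (5,4)]

step 1: expand (5,4) (f=7, h=3) → closed; open now [(3,1) g=1 f=9, (3,2) g=2 f=9, (3,3) g=3 f=9, (4,0) g=1 f=9, (5,1) g=1 f=7, (5,2) g=2 f=7, (5,5) g=5 f=7, (6,3) g=4 f=7]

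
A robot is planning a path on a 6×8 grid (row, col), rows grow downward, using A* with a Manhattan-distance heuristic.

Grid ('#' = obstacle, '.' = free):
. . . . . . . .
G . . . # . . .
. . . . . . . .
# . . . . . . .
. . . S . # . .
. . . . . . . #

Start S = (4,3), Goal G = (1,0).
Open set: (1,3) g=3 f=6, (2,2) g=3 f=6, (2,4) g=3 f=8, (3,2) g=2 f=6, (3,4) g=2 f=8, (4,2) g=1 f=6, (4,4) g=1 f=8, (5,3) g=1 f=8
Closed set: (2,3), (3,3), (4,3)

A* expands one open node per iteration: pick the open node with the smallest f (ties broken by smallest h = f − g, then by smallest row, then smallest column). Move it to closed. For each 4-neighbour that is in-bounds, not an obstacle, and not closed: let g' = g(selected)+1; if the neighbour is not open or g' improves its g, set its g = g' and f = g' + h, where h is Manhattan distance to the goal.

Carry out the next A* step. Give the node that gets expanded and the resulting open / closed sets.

expanded=(1,3); open=[(0,3) g=4 f=8, (1,2) g=4 f=6, (2,2) g=3 f=6, (2,4) g=3 f=8, (3,2) g=2 f=6, (3,4) g=2 f=8, (4,2) g=1 f=6, (4,4) g=1 f=8, (5,3) g=1 f=8]; closed=[(1,3), (2,3), (3,3), (4,3)]

step 1: expand (1,3) (f=6, h=3) → closed; open now [(0,3) g=4 f=8, (1,2) g=4 f=6, (2,2) g=3 f=6, (2,4) g=3 f=8, (3,2) g=2 f=6, (3,4) g=2 f=8, (4,2) g=1 f=6, (4,4) g=1 f=8, (5,3) g=1 f=8]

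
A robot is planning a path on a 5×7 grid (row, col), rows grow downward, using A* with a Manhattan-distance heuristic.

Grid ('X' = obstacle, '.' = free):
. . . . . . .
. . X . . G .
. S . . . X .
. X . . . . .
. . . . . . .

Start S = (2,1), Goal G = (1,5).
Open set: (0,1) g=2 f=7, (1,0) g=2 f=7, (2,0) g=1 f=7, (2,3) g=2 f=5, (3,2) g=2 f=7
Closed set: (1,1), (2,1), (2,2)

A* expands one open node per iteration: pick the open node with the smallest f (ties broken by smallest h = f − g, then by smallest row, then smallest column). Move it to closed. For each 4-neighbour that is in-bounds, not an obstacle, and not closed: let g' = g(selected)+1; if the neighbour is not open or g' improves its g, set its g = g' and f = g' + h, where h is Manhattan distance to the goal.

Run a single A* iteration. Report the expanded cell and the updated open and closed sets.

step 1: expand (2,3) (f=5, h=3) → closed; open now [(0,1) g=2 f=7, (1,0) g=2 f=7, (1,3) g=3 f=5, (2,0) g=1 f=7, (2,4) g=3 f=5, (3,2) g=2 f=7, (3,3) g=3 f=7]

expanded=(2,3); open=[(0,1) g=2 f=7, (1,0) g=2 f=7, (1,3) g=3 f=5, (2,0) g=1 f=7, (2,4) g=3 f=5, (3,2) g=2 f=7, (3,3) g=3 f=7]; closed=[(1,1), (2,1), (2,2), (2,3)]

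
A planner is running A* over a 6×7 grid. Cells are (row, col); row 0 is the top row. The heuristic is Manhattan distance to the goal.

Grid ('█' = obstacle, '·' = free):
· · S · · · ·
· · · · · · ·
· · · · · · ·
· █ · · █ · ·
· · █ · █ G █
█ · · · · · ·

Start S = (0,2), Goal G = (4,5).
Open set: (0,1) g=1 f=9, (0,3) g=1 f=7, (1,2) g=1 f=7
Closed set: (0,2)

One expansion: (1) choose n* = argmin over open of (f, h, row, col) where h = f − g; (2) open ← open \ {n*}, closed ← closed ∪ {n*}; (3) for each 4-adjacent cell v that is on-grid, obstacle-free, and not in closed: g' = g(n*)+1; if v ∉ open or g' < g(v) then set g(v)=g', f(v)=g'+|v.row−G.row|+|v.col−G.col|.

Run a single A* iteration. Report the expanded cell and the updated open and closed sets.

step 1: expand (0,3) (f=7, h=6) → closed; open now [(0,1) g=1 f=9, (0,4) g=2 f=7, (1,2) g=1 f=7, (1,3) g=2 f=7]

expanded=(0,3); open=[(0,1) g=1 f=9, (0,4) g=2 f=7, (1,2) g=1 f=7, (1,3) g=2 f=7]; closed=[(0,2), (0,3)]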